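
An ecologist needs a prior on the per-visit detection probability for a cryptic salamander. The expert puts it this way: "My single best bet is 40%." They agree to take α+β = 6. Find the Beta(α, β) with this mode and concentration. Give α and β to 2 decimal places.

For α,β > 1 the Beta mode is (α−1)/(α+β−2). With α+β = 6, the mode is (α−1)/4.
Set (α−1)/4 = 0.4 → α = 1 + 0.4·4 = 2.60.
β = 6 − α = 3.40.

α = 2.60, β = 3.40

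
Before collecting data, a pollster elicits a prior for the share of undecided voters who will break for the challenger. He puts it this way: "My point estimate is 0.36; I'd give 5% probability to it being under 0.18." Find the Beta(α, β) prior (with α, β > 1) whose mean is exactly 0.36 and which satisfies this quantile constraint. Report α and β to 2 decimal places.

With mean 0.36 fixed, write α = 0.36s, β = 0.64s where s = α+β.
Need P(θ < 0.18) = 0.05 under Beta(0.36s, 0.64s). Normal approximation: (q−m)/√(m(1−m)/s) ≈ z_{0.05} = -1.64, so s ≈ 0.36·0.64·(-1.64)²/(0.18−0.36)² = 19.2.
At s = 19.2: P(θ<0.18) ≈ 0.036. Adjusting to match 0.05 gives s ≈ 16.26.
So α = 0.36·16.26 ≈ 5.85, β = 0.64·16.26 ≈ 10.41.

α ≈ 5.85, β ≈ 10.41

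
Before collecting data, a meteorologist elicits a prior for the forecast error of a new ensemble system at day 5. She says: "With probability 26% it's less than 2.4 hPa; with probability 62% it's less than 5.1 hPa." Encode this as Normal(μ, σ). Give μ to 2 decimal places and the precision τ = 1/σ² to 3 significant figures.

μ = 4.23, τ = 0.123

For Normal(μ,σ), the p-quantile is μ + z_p·σ. Here z_{0.26} = -0.6433, z_{0.62} = 0.3055.
So 2.4 = μ − 0.6433σ and 5.1 = μ + 0.3055σ.
Subtracting: σ = (5.1 − 2.4)/(0.3055 − (-0.6433)) = 2.85.
Then μ = 2.4 − (-0.6433)·2.85 = 4.23.
Precision τ = 1/σ² = 1/2.846² = 0.123.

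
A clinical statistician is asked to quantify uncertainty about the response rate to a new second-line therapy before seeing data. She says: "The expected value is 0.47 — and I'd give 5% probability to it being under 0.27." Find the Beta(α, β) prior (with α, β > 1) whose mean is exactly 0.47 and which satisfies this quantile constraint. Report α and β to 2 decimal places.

α ≈ 7.31, β ≈ 8.25

With mean 0.47 fixed, write α = 0.47s, β = 0.53s where s = α+β.
Need P(θ < 0.27) = 0.05 under Beta(0.47s, 0.53s). Normal approximation: (q−m)/√(m(1−m)/s) ≈ z_{0.05} = -1.64, so s ≈ 0.47·0.53·(-1.64)²/(0.27−0.47)² = 16.8.
At s = 16.8: P(θ<0.27) ≈ 0.043. Adjusting to match 0.05 gives s ≈ 15.56.
So α = 0.47·15.56 ≈ 7.31, β = 0.53·15.56 ≈ 8.25.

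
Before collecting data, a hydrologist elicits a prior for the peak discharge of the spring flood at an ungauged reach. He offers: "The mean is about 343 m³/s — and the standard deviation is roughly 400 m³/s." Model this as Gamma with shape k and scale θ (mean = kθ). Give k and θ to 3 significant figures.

For Gamma(k, scale θ): mean = kθ, variance = kθ², so CV = 1/√k.
CV = SD/mean = 400/343 = 1.166, hence k = 1/CV² = 0.735.
Then θ = mean/k = 343/0.735 = 466.

k ≈ 0.735, θ ≈ 466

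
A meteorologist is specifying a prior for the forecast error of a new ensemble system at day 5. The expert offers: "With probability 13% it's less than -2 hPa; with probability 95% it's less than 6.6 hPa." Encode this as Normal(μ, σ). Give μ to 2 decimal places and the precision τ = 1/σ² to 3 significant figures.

For Normal(μ,σ), the p-quantile is μ + z_p·σ. Here z_{0.13} = -1.126, z_{0.95} = 1.645.
So -2 = μ − 1.126σ and 6.6 = μ + 1.645σ.
Subtracting: σ = (6.6 − -2)/(1.645 − (-1.126)) = 3.10.
Then μ = -2 − (-1.126)·3.10 = 1.50.
Precision τ = 1/σ² = 1/3.103² = 0.104.

μ = 1.50, τ = 0.104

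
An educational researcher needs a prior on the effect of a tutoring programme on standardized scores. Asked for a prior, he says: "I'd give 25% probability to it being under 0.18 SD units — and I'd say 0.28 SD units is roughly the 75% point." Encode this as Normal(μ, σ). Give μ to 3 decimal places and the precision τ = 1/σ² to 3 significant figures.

μ = 0.230, τ = 182

For Normal(μ,σ), the p-quantile is μ + z_p·σ. Here z_{0.25} = -0.6745, z_{0.75} = 0.6745.
So 0.18 = μ − 0.6745σ and 0.28 = μ + 0.6745σ.
Subtracting: σ = (0.28 − 0.18)/(0.6745 − (-0.6745)) = 0.074.
Then μ = 0.18 − (-0.6745)·0.074 = 0.230.
Precision τ = 1/σ² = 1/0.07413² = 182.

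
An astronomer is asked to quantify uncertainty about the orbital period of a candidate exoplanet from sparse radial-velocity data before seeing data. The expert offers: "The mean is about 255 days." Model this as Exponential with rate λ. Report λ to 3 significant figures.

Exponential mean = 1/λ, so λ = 1/255.0 = 0.00392.

λ ≈ 0.00392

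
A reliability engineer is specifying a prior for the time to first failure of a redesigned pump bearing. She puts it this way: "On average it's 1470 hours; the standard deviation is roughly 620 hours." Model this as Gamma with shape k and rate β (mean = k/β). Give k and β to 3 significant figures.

For Gamma(k, rate β): mean = k/β, variance = k/β², so CV = 1/√k.
CV = SD/mean = 620/1470 = 0.4218, hence k = 1/CV² = 5.62.
Then β = k/mean = 5.62/1470 = 0.00382.

k ≈ 5.62, β ≈ 0.00382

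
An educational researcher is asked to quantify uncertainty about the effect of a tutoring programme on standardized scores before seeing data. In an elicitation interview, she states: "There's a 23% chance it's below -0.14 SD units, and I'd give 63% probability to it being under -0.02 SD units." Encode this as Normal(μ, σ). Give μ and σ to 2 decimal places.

μ = -0.06, σ = 0.11

For Normal(μ,σ), the p-quantile is μ + z_p·σ. Here z_{0.23} = -0.7388, z_{0.63} = 0.3319.
So -0.14 = μ − 0.7388σ and -0.02 = μ + 0.3319σ.
Subtracting: σ = (-0.02 − -0.14)/(0.3319 − (-0.7388)) = 0.11.
Then μ = -0.14 − (-0.7388)·0.11 = -0.06.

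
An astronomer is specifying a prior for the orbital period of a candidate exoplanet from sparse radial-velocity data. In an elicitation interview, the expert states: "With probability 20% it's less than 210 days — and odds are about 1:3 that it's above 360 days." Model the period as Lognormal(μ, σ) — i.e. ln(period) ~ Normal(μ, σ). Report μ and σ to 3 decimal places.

μ ≈ 5.646, σ ≈ 0.356

If T ~ Lognormal(μ,σ) then ln T ~ Normal(μ,σ), so the p-quantile of ln T is μ + z_p·σ.
ln(210) = 5.347 and ln(360) = 5.886; z_{0.2} = -0.8416, z_{0.75} = 0.6745.
σ = (5.886 − 5.347)/(0.6745 − (-0.8416)) = 0.356.
μ = 5.347 − (-0.8416)·0.356 = 5.646.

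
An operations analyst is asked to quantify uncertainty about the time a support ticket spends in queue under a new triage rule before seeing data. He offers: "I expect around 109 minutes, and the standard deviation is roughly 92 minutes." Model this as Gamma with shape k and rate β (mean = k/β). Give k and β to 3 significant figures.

k ≈ 1.4, β ≈ 0.0129

For Gamma(k, rate β): mean = k/β, variance = k/β², so CV = 1/√k.
CV = SD/mean = 92/109 = 0.844, hence k = 1/CV² = 1.4.
Then β = k/mean = 1.4/109 = 0.0129.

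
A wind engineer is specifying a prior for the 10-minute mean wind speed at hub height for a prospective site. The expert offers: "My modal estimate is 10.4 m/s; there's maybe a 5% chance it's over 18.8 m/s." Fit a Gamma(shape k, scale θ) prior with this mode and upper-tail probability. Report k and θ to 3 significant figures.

k ≈ 8.95, θ ≈ 1.31

Gamma(k,θ) with k>1 has mode (k−1)θ, so θ = 10.4/(k−1).
Need P(X < 18.8) = 0.95 with θ tied to k this way. Start at k = 2, θ = 10.4: P(X<18.8) ≈ 0.539.
Too low — raise k to concentrate. Iterating converges to k ≈ 8.95.
Then θ = 10.4/(8.95−1) ≈ 1.31.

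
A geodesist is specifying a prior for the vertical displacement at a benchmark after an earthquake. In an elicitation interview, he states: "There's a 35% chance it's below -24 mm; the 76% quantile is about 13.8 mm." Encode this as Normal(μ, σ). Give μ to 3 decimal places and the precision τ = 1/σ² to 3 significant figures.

For Normal(μ,σ), the p-quantile is μ + z_p·σ. Here z_{0.35} = -0.3853, z_{0.76} = 0.7063.
So -24 = μ − 0.3853σ and 13.8 = μ + 0.7063σ.
Subtracting: σ = (13.8 − -24)/(0.7063 − (-0.3853)) = 34.627.
Then μ = -24 − (-0.3853)·34.627 = -10.657.
Precision τ = 1/σ² = 1/34.63² = 0.000834.

μ = -10.657, τ = 0.000834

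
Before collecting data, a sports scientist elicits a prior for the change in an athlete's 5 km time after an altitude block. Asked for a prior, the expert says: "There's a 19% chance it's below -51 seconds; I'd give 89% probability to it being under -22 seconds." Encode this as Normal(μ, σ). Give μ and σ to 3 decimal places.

For Normal(μ,σ), the p-quantile is μ + z_p·σ. Here z_{0.19} = -0.8779, z_{0.89} = 1.227.
So -51 = μ − 0.8779σ and -22 = μ + 1.227σ.
Subtracting: σ = (-22 − -51)/(1.227 − (-0.8779)) = 13.780.
Then μ = -51 − (-0.8779)·13.780 = -38.902.

μ = -38.902, σ = 13.780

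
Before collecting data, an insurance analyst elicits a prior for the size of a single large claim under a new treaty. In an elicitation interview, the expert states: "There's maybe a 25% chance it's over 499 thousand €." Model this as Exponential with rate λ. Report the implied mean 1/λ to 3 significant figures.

P(T > 499.0) = e^(−λ·499.0) = 0.25, so λ = −ln(0.25)/499.0 = 0.00278.
Mean = 1/λ = 360 thousand €.

mean ≈ 360 thousand €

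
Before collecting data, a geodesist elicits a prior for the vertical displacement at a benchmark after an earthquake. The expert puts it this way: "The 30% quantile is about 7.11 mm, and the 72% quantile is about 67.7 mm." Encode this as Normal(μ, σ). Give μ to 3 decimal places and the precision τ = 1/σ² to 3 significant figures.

For Normal(μ,σ), the p-quantile is μ + z_p·σ. Here z_{0.3} = -0.5244, z_{0.72} = 0.5828.
So 7.11 = μ − 0.5244σ and 67.7 = μ + 0.5828σ.
Subtracting: σ = (67.7 − 7.11)/(0.5828 − (-0.5244)) = 54.722.
Then μ = 7.11 − (-0.5244)·54.722 = 35.806.
Precision τ = 1/σ² = 1/54.72² = 0.000334.

μ = 35.806, τ = 0.000334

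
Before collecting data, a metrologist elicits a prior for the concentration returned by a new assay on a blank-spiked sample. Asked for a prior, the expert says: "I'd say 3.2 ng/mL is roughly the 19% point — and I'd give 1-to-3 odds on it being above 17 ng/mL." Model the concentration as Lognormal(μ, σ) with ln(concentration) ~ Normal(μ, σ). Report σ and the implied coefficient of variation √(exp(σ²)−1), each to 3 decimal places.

σ ≈ 1.076, CV ≈ 1.477

If T ~ Lognormal(μ,σ) then ln T ~ Normal(μ,σ), so the p-quantile of ln T is μ + z_p·σ.
ln(3.2) = 1.163 and ln(17) = 2.833; z_{0.19} = -0.8779, z_{0.75} = 0.6745.
σ = (2.833 − 1.163)/(0.6745 − (-0.8779)) = 1.076.
μ = 1.163 − (-0.8779)·1.076 = 2.108.
CV = √(exp(σ²)−1) = √(exp(1.1574)−1) = 1.477.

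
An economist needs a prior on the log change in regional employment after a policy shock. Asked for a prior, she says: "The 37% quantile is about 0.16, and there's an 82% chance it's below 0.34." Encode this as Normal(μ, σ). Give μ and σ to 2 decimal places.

For Normal(μ,σ), the p-quantile is μ + z_p·σ. Here z_{0.37} = -0.3319, z_{0.82} = 0.9154.
So 0.16 = μ − 0.3319σ and 0.34 = μ + 0.9154σ.
Subtracting: σ = (0.34 − 0.16)/(0.9154 − (-0.3319)) = 0.14.
Then μ = 0.16 − (-0.3319)·0.14 = 0.21.

μ = 0.21, σ = 0.14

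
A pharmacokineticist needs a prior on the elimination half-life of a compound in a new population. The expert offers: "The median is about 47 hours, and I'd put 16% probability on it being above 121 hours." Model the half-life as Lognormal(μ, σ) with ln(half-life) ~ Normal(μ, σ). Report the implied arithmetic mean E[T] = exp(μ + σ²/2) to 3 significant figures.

E[T] ≈ 73.9 hours

If T ~ Lognormal(μ,σ) then ln T ~ Normal(μ,σ), so the p-quantile of ln T is μ + z_p·σ.
ln(47) = 3.85 and ln(121) = 4.796; z_{0.5} = 0, z_{0.84} = 0.9945.
σ = (4.796 − 3.85)/(0.9945 − (0)) = 0.951.
μ = 3.85 − (0)·0.951 = 3.850.
E[T] = exp(μ + σ²/2) = exp(3.850 + 0.4521) = 73.9 hours.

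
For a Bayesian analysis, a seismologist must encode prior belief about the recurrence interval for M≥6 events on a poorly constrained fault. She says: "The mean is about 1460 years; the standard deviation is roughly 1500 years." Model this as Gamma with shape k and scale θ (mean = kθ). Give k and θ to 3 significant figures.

For Gamma(k, scale θ): mean = kθ, variance = kθ², so CV = 1/√k.
CV = SD/mean = 1500/1460 = 1.027, hence k = 1/CV² = 0.947.
Then θ = mean/k = 1460/0.947 = 1540.

k ≈ 0.947, θ ≈ 1540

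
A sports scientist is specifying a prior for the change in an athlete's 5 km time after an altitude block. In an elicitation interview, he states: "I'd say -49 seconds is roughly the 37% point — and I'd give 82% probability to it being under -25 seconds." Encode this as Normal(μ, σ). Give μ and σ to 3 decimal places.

The p-quantile of Normal(μ,σ) is μ + z_p·σ, with z_{0.37} = -0.3319 and z_{0.82} = 0.9154.
Eliminate σ: μ = (z₂·x₁ − z₁·x₂)/(z₂ − z₁) = (0.9154·-49 − (-0.3319)·-25)/1.247 = -42.614.
Then σ = (x₂ − x₁)/(z₂ − z₁) = (-25 − -49)/1.247 = 19.243.

μ = -42.614, σ = 19.243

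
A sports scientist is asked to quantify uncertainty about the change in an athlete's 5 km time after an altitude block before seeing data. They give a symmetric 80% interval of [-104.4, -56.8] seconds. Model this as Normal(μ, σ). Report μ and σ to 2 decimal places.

μ = -80.60, σ = 18.57

A symmetric 80% interval runs μ ± z·σ with z = 1.282.
Half-width = 23.8, so σ = 23.8/1.282 = 18.57.
μ is the interval midpoint, -80.60.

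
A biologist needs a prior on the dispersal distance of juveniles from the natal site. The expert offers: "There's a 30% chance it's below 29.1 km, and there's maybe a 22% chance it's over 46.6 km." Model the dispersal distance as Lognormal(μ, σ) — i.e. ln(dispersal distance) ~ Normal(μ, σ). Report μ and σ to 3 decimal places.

If T ~ Lognormal(μ,σ) then ln T ~ Normal(μ,σ), so the p-quantile of ln T is μ + z_p·σ.
ln(29.1) = 3.371 and ln(46.6) = 3.842; z_{0.3} = -0.5244, z_{0.78} = 0.7722.
σ = (3.842 − 3.371)/(0.7722 − (-0.5244)) = 0.363.
μ = 3.371 − (-0.5244)·0.363 = 3.561.

μ ≈ 3.561, σ ≈ 0.363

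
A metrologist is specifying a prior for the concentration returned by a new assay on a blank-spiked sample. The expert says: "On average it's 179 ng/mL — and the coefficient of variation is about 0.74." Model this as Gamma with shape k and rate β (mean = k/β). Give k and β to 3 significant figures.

k ≈ 1.83, β ≈ 0.0102

For Gamma(k, rate β): mean = k/β, variance = k/β², so CV = 1/√k.
CV = 0.74, hence k = 1/CV² = 1.83.
Then β = k/mean = 1.83/179 = 0.0102.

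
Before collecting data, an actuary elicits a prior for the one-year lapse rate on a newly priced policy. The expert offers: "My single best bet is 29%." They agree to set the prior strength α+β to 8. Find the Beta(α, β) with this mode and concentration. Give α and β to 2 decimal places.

For α,β > 1 the Beta mode is (α−1)/(α+β−2). With α+β = 8, the mode is (α−1)/6.
Set (α−1)/6 = 0.29 → α = 1 + 0.29·6 = 2.74.
β = 8 − α = 5.26.

α = 2.74, β = 5.26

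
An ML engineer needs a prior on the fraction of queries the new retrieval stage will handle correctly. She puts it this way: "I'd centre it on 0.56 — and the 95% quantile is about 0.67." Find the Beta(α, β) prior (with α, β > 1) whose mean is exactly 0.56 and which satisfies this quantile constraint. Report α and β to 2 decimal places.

With mean 0.56 fixed, write α = 0.56s, β = 0.44s where s = α+β.
Need P(θ < 0.67) = 0.95 under Beta(0.56s, 0.44s). Normal approximation: (q−m)/√(m(1−m)/s) ≈ z_{0.95} = 1.64, so s ≈ 0.56·0.44·(1.64)²/(0.67−0.56)² = 55.1.
At s = 55.1: P(θ<0.67) ≈ 0.953. Adjusting to match 0.95 gives s ≈ 52.93.
So α = 0.56·52.93 ≈ 29.64, β = 0.44·52.93 ≈ 23.29.

α ≈ 29.64, β ≈ 23.29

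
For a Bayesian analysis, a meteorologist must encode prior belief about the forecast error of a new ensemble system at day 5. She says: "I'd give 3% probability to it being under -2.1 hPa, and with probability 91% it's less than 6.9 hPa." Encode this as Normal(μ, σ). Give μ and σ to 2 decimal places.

The p-quantile of Normal(μ,σ) is μ + z_p·σ, with z_{0.03} = -1.881 and z_{0.91} = 1.341.
Eliminate σ: μ = (z₂·x₁ − z₁·x₂)/(z₂ − z₁) = (1.341·-2.1 − (-1.881)·6.9)/3.222 = 3.15.
Then σ = (x₂ − x₁)/(z₂ − z₁) = (6.9 − -2.1)/3.222 = 2.79.

μ = 3.15, σ = 2.79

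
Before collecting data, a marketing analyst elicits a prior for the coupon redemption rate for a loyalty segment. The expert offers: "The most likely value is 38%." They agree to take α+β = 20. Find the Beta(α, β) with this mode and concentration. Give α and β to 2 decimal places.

For α,β > 1 the Beta mode is (α−1)/(α+β−2). With α+β = 20, the mode is (α−1)/18.
Set (α−1)/18 = 0.38 → α = 1 + 0.38·18 = 7.84.
β = 20 − α = 12.16.

α = 7.84, β = 12.16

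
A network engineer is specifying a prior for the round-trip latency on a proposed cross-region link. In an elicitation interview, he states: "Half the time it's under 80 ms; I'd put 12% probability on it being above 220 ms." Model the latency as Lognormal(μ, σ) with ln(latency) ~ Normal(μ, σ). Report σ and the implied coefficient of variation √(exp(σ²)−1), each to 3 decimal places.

σ ≈ 0.861, CV ≈ 1.048

If T ~ Lognormal(μ,σ) then ln T ~ Normal(μ,σ), so the p-quantile of ln T is μ + z_p·σ.
ln(80) = 4.382 and ln(220) = 5.394; z_{0.5} = 0, z_{0.88} = 1.175.
σ = (5.394 − 4.382)/(1.175 − (0)) = 0.861.
μ = 4.382 − (0)·0.861 = 4.382.
CV = √(exp(σ²)−1) = √(exp(0.7412)−1) = 1.048.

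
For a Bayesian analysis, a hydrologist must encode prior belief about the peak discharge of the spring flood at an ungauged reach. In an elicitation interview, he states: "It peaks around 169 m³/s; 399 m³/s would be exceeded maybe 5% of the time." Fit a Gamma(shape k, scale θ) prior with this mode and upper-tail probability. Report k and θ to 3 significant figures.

k ≈ 4.7, θ ≈ 45.6

Gamma(k,θ) with k>1 has mode (k−1)θ, so θ = 169/(k−1).
Need P(X < 399) = 0.95 with θ tied to k this way. Start at k = 2, θ = 169: P(X<399) ≈ 0.683.
Too low — raise k to concentrate. Iterating converges to k ≈ 4.7.
Then θ = 169/(4.7−1) ≈ 45.6.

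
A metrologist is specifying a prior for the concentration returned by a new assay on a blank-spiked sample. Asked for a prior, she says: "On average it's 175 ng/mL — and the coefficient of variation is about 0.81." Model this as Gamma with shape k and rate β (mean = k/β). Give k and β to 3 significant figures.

k ≈ 1.52, β ≈ 0.00871

For Gamma(k, rate β): mean = k/β, variance = k/β², so CV = 1/√k.
CV = 0.81, hence k = 1/CV² = 1.52.
Then β = k/mean = 1.52/175 = 0.00871.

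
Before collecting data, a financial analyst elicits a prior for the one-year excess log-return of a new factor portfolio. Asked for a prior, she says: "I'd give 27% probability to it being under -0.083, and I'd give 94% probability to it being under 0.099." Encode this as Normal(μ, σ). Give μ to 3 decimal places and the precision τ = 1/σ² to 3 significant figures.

μ = -0.032, τ = 142

The p-quantile of Normal(μ,σ) is μ + z_p·σ, with z_{0.27} = -0.6128 and z_{0.94} = 1.555.
Eliminate σ: μ = (z₂·x₁ − z₁·x₂)/(z₂ − z₁) = (1.555·-0.083 − (-0.6128)·0.099)/2.168 = -0.032.
Then σ = (x₂ − x₁)/(z₂ − z₁) = (0.099 − -0.083)/2.168 = 0.084.
Precision τ = 1/σ² = 1/0.08396² = 142.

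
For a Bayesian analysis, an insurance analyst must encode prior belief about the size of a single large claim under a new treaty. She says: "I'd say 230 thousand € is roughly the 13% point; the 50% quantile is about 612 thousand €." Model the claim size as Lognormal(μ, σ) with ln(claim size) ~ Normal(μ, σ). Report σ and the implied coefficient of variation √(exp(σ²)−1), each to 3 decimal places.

If T ~ Lognormal(μ,σ) then ln T ~ Normal(μ,σ), so the p-quantile of ln T is μ + z_p·σ.
ln(230) = 5.438 and ln(612) = 6.417; z_{0.13} = -1.126, z_{0.5} = 0.
σ = (6.417 − 5.438)/(0 − (-1.126)) = 0.869.
μ = 5.438 − (-1.126)·0.869 = 6.417.
CV = √(exp(σ²)−1) = √(exp(0.7549)−1) = 1.062.

σ ≈ 0.869, CV ≈ 1.062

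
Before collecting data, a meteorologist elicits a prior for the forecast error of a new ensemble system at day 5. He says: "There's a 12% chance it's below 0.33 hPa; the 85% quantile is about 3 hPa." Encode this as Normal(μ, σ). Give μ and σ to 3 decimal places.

The p-quantile of Normal(μ,σ) is μ + z_p·σ, with z_{0.12} = -1.175 and z_{0.85} = 1.036.
Eliminate σ: μ = (z₂·x₁ − z₁·x₂)/(z₂ − z₁) = (1.036·0.33 − (-1.175)·3)/2.211 = 1.749.
Then σ = (x₂ − x₁)/(z₂ − z₁) = (3 − 0.33)/2.211 = 1.207.

μ = 1.749, σ = 1.207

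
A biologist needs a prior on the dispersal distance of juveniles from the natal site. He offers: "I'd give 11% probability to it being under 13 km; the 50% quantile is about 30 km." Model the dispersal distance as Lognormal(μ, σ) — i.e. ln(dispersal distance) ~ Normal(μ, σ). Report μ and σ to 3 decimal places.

If T ~ Lognormal(μ,σ) then ln T ~ Normal(μ,σ), so the p-quantile of ln T is μ + z_p·σ.
ln(13) = 2.565 and ln(30) = 3.401; z_{0.11} = -1.227, z_{0.5} = 0.
σ = (3.401 − 2.565)/(0 − (-1.227)) = 0.682.
μ = 2.565 − (-1.227)·0.682 = 3.401.

μ ≈ 3.401, σ ≈ 0.682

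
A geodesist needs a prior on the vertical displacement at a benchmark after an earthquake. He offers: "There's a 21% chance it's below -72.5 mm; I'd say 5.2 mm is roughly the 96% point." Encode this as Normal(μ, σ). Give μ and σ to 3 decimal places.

μ = -47.996, σ = 30.386

The p-quantile of Normal(μ,σ) is μ + z_p·σ, with z_{0.21} = -0.8064 and z_{0.96} = 1.751.
Eliminate σ: μ = (z₂·x₁ − z₁·x₂)/(z₂ − z₁) = (1.751·-72.5 − (-0.8064)·5.2)/2.557 = -47.996.
Then σ = (x₂ − x₁)/(z₂ − z₁) = (5.2 − -72.5)/2.557 = 30.386.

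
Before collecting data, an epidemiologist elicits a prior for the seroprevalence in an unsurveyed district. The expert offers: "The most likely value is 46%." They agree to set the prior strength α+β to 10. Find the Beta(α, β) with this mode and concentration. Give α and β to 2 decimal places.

For α,β > 1 the Beta mode is (α−1)/(α+β−2). With α+β = 10, the mode is (α−1)/8.
Set (α−1)/8 = 0.46 → α = 1 + 0.46·8 = 4.68.
β = 10 − α = 5.32.

α = 4.68, β = 5.32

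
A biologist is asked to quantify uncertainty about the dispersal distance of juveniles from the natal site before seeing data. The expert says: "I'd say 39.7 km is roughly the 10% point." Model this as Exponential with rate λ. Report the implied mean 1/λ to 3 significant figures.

P(T < 39.7) = 1 − e^(−λ·39.7) = 0.1, so λ = −ln(1−0.1)/39.7 = −ln(0.9)/39.7 = 0.00265.
Mean = 1/λ = 377 km.

mean ≈ 377 km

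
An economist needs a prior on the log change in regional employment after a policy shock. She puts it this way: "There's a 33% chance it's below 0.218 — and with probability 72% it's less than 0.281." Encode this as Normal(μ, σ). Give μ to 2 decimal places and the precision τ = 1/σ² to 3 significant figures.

The p-quantile of Normal(μ,σ) is μ + z_p·σ, with z_{0.33} = -0.4399 and z_{0.72} = 0.5828.
Eliminate σ: μ = (z₂·x₁ − z₁·x₂)/(z₂ − z₁) = (0.5828·0.218 − (-0.4399)·0.281)/1.023 = 0.25.
Then σ = (x₂ − x₁)/(z₂ − z₁) = (0.281 − 0.218)/1.023 = 0.06.
Precision τ = 1/σ² = 1/0.0616² = 264.

μ = 0.25, τ = 264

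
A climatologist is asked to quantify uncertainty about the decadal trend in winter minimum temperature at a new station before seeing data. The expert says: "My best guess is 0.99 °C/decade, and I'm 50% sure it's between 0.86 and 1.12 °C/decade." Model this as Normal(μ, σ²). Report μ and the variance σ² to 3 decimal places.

A symmetric 50% interval runs μ ± z·σ with z = 0.6745.
Half-width = 0.13, so σ = 0.13/0.6745 = 0.1927 and σ² = 0.037.
μ is the stated best guess, 0.990.

μ = 0.990, σ² = 0.037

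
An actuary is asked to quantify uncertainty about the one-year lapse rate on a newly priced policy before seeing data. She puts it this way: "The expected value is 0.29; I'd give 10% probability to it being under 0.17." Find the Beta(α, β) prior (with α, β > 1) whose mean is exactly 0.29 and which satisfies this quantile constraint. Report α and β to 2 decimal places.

With mean 0.29 fixed, write α = 0.29s, β = 0.71s where s = α+β.
Need P(θ < 0.17) = 0.1 under Beta(0.29s, 0.71s). Normal approximation: (q−m)/√(m(1−m)/s) ≈ z_{0.1} = -1.28, so s ≈ 0.29·0.71·(-1.28)²/(0.17−0.29)² = 23.5.
At s = 23.5: P(θ<0.17) ≈ 0.087. Adjusting to match 0.1 gives s ≈ 21.20.
So α = 0.29·21.20 ≈ 6.15, β = 0.71·21.20 ≈ 15.05.

α ≈ 6.15, β ≈ 15.05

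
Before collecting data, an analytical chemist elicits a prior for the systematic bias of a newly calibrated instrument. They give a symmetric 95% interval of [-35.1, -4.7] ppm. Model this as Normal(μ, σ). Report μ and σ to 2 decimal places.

μ = -19.90, σ = 7.76

A symmetric 95% interval runs μ ± z·σ with z = 1.96.
Half-width = 15.2, so σ = 15.2/1.96 = 7.76.
μ is the interval midpoint, -19.90.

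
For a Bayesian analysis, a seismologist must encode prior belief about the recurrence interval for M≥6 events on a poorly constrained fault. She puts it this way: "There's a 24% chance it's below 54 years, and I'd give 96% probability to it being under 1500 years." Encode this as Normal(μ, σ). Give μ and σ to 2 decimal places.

The p-quantile of Normal(μ,σ) is μ + z_p·σ, with z_{0.24} = -0.7063 and z_{0.96} = 1.751.
Eliminate σ: μ = (z₂·x₁ − z₁·x₂)/(z₂ − z₁) = (1.751·54 − (-0.7063)·1500)/2.457 = 469.68.
Then σ = (x₂ − x₁)/(z₂ − z₁) = (1500 − 54)/2.457 = 588.53.

μ = 469.68, σ = 588.53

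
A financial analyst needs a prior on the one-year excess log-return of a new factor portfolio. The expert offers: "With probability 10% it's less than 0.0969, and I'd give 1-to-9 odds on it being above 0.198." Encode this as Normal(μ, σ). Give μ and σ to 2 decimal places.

The p-quantile of Normal(μ,σ) is μ + z_p·σ, with z_{0.1} = -1.282 and z_{0.9} = 1.282.
Eliminate σ: μ = (z₂·x₁ − z₁·x₂)/(z₂ − z₁) = (1.282·0.0969 − (-1.282)·0.198)/2.563 = 0.15.
Then σ = (x₂ − x₁)/(z₂ − z₁) = (0.198 − 0.0969)/2.563 = 0.04.

μ = 0.15, σ = 0.04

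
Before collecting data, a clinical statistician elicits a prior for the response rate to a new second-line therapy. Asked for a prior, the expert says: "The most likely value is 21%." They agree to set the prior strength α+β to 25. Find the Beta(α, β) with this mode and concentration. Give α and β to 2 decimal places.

For α,β > 1 the Beta mode is (α−1)/(α+β−2). With α+β = 25, the mode is (α−1)/23.
Set (α−1)/23 = 0.21 → α = 1 + 0.21·23 = 5.83.
β = 25 − α = 19.17.

α = 5.83, β = 19.17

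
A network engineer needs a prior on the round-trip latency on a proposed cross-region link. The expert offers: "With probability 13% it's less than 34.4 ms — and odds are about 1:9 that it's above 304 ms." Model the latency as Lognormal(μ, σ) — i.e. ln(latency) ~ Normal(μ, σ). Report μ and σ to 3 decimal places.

μ ≈ 4.557, σ ≈ 0.905

If T ~ Lognormal(μ,σ) then ln T ~ Normal(μ,σ), so the p-quantile of ln T is μ + z_p·σ.
ln(34.4) = 3.538 and ln(304) = 5.717; z_{0.13} = -1.126, z_{0.9} = 1.282.
σ = (5.717 − 3.538)/(1.282 − (-1.126)) = 0.905.
μ = 3.538 − (-1.126)·0.905 = 4.557.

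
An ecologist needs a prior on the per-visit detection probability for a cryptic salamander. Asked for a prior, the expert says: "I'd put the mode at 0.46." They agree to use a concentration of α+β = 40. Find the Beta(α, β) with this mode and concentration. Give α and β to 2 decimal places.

For α,β > 1 the Beta mode is (α−1)/(α+β−2). With α+β = 40, the mode is (α−1)/38.
Set (α−1)/38 = 0.46 → α = 1 + 0.46·38 = 18.48.
β = 40 − α = 21.52.

α = 18.48, β = 21.52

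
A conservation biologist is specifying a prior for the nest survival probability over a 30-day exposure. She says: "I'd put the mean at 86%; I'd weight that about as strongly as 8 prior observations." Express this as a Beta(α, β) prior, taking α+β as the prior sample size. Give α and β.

Under the effective-sample-size interpretation, Beta(α, β) has prior mean α/(α+β) and prior sample size α+β.
So α+β = 8 and α/(α+β) = 0.86, giving α = 0.86·8 = 6.88 and β = 8 − 6.88 = 1.12.

α = 6.88, β = 1.12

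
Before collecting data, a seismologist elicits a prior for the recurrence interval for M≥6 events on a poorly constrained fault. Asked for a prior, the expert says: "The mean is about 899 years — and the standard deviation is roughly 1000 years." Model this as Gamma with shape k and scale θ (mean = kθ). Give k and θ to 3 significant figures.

k ≈ 0.808, θ ≈ 1110

For Gamma(k, scale θ): mean = kθ, variance = kθ², so CV = 1/√k.
CV = SD/mean = 1000/899 = 1.112, hence k = 1/CV² = 0.808.
Then θ = mean/k = 899/0.808 = 1110.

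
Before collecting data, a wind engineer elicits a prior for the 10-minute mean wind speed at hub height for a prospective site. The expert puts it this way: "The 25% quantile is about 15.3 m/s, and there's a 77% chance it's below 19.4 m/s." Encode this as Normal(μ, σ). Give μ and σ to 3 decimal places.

The p-quantile of Normal(μ,σ) is μ + z_p·σ, with z_{0.25} = -0.6745 and z_{0.77} = 0.7388.
Eliminate σ: μ = (z₂·x₁ − z₁·x₂)/(z₂ − z₁) = (0.7388·15.3 − (-0.6745)·19.4)/1.413 = 17.257.
Then σ = (x₂ − x₁)/(z₂ − z₁) = (19.4 − 15.3)/1.413 = 2.901.

μ = 17.257, σ = 2.901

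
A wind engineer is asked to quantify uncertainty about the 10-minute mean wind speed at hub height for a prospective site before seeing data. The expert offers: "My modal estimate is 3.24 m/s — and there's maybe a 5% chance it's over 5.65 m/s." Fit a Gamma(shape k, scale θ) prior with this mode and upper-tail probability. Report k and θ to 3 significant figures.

Gamma(k,θ) with k>1 has mode (k−1)θ, so θ = 3.24/(k−1).
Need P(X < 5.65) = 0.95 with θ tied to k this way. Start at k = 2, θ = 3.24: P(X<5.65) ≈ 0.520.
Too low — raise k to concentrate. Iterating converges to k ≈ 10.
Then θ = 3.24/(10−1) ≈ 0.359.

k ≈ 10, θ ≈ 0.359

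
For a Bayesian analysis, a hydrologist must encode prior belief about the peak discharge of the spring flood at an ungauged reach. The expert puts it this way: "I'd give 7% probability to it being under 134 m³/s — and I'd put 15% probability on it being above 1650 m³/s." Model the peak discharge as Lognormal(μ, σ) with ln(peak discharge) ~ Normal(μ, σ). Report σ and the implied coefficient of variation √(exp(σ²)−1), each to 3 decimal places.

σ ≈ 0.999, CV ≈ 1.310

If T ~ Lognormal(μ,σ) then ln T ~ Normal(μ,σ), so the p-quantile of ln T is μ + z_p·σ.
ln(134) = 4.898 and ln(1650) = 7.409; z_{0.07} = -1.476, z_{0.85} = 1.036.
σ = (7.409 − 4.898)/(1.036 − (-1.476)) = 0.999.
μ = 4.898 − (-1.476)·0.999 = 6.373.
CV = √(exp(σ²)−1) = √(exp(0.9988)−1) = 1.310.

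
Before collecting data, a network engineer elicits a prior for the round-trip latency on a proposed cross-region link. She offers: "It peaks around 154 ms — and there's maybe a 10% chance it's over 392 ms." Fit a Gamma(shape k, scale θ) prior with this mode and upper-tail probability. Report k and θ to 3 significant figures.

Gamma(k,θ) with k>1 has mode (k−1)θ, so θ = 154/(k−1).
Need P(X < 392) = 0.9 with θ tied to k this way. Start at k = 2, θ = 154: P(X<392) ≈ 0.722.
Too low — raise k to concentrate. Iterating converges to k ≈ 3.2.
Then θ = 154/(3.2−1) ≈ 70.

k ≈ 3.2, θ ≈ 70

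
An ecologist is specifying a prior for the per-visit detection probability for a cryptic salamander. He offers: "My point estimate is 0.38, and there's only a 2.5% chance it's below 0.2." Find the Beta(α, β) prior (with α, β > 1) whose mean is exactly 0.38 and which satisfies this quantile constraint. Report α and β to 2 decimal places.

α ≈ 8.98, β ≈ 14.66

With mean 0.38 fixed, write α = 0.38s, β = 0.62s where s = α+β.
Need P(θ < 0.2) = 0.025 under Beta(0.38s, 0.62s). Normal approximation: (q−m)/√(m(1−m)/s) ≈ z_{0.025} = -1.96, so s ≈ 0.38·0.62·(-1.96)²/(0.2−0.38)² = 27.9.
At s = 27.9: P(θ<0.2) ≈ 0.016. Adjusting to match 0.025 gives s ≈ 23.64.
So α = 0.38·23.64 ≈ 8.98, β = 0.62·23.64 ≈ 14.66.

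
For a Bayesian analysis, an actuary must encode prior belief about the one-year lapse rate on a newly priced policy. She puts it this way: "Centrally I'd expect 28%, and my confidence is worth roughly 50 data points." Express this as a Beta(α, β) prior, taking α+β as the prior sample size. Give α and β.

Under the effective-sample-size interpretation, Beta(α, β) has prior mean α/(α+β) and prior sample size α+β.
So α+β = 50 and α/(α+β) = 0.28, giving α = 0.28·50 = 14 and β = 50 − 14 = 36.

α = 14, β = 36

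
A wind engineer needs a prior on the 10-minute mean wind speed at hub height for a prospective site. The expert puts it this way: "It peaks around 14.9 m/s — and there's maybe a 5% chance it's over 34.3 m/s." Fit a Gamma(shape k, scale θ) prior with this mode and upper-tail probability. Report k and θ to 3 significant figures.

k ≈ 4.94, θ ≈ 3.78

Gamma(k,θ) with k>1 has mode (k−1)θ, so θ = 14.9/(k−1).
Need P(X < 34.3) = 0.95 with θ tied to k this way. Start at k = 2, θ = 14.9: P(X<34.3) ≈ 0.670.
Too low — raise k to concentrate. Iterating converges to k ≈ 4.94.
Then θ = 14.9/(4.94−1) ≈ 3.78.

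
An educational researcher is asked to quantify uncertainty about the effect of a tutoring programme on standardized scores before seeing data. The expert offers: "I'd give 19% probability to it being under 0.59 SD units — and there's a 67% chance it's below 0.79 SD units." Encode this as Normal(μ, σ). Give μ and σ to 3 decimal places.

μ = 0.723, σ = 0.152

For Normal(μ,σ), the p-quantile is μ + z_p·σ. Here z_{0.19} = -0.8779, z_{0.67} = 0.4399.
So 0.59 = μ − 0.8779σ and 0.79 = μ + 0.4399σ.
Subtracting: σ = (0.79 − 0.59)/(0.4399 − (-0.8779)) = 0.152.
Then μ = 0.59 − (-0.8779)·0.152 = 0.723.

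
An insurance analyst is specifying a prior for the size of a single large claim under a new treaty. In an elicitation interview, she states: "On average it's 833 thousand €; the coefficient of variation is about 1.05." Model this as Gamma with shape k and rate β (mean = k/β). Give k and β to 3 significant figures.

k ≈ 0.907, β ≈ 0.00109

For Gamma(k, rate β): mean = k/β, variance = k/β², so CV = 1/√k.
CV = 1.05, hence k = 1/CV² = 0.907.
Then β = k/mean = 0.907/833 = 0.00109.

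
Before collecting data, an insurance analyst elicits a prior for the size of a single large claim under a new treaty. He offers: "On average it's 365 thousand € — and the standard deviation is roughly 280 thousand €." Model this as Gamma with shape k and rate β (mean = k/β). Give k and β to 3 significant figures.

k ≈ 1.7, β ≈ 0.00466

For Gamma(k, rate β): mean = k/β, variance = k/β², so CV = 1/√k.
CV = SD/mean = 280/365 = 0.7671, hence k = 1/CV² = 1.7.
Then β = k/mean = 1.7/365 = 0.00466.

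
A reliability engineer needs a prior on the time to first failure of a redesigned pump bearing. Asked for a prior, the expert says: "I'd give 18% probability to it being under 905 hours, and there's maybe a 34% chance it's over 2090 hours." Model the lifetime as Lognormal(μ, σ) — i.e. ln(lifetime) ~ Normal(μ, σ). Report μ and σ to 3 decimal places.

If T ~ Lognormal(μ,σ) then ln T ~ Normal(μ,σ), so the p-quantile of ln T is μ + z_p·σ.
ln(905) = 6.808 and ln(2090) = 7.645; z_{0.18} = -0.9154, z_{0.66} = 0.4125.
σ = (7.645 − 6.808)/(0.4125 − (-0.9154)) = 0.630.
μ = 6.808 − (-0.9154)·0.630 = 7.385.

μ ≈ 7.385, σ ≈ 0.630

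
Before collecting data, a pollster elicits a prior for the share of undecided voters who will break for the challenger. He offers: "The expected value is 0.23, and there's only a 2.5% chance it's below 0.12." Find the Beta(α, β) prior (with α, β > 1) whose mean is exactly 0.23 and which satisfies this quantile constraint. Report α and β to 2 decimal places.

α ≈ 10.20, β ≈ 34.14

With mean 0.23 fixed, write α = 0.23s, β = 0.77s where s = α+β.
Need P(θ < 0.12) = 0.025 under Beta(0.23s, 0.77s). Normal approximation: (q−m)/√(m(1−m)/s) ≈ z_{0.025} = -1.96, so s ≈ 0.23·0.77·(-1.96)²/(0.12−0.23)² = 56.2.
At s = 56.2: P(θ<0.12) ≈ 0.013. Adjusting to match 0.025 gives s ≈ 44.34.
So α = 0.23·44.34 ≈ 10.20, β = 0.77·44.34 ≈ 34.14.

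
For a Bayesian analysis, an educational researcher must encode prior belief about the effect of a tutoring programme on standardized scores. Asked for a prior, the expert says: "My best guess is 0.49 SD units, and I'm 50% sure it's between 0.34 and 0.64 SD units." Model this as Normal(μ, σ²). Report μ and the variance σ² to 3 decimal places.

A symmetric 50% interval runs μ ± z·σ with z = 0.6745.
Half-width = 0.15, so σ = 0.15/0.6745 = 0.2224 and σ² = 0.049.
μ is the stated best guess, 0.490.

μ = 0.490, σ² = 0.049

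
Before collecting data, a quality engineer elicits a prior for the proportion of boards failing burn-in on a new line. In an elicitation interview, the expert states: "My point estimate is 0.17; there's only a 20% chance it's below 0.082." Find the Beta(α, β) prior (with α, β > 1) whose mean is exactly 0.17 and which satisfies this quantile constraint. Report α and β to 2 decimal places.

α ≈ 2.23, β ≈ 10.91

With mean 0.17 fixed, write α = 0.17s, β = 0.83s where s = α+β.
Need P(θ < 0.082) = 0.2 under Beta(0.17s, 0.83s). Normal approximation: (q−m)/√(m(1−m)/s) ≈ z_{0.2} = -0.842, so s ≈ 0.17·0.83·(-0.842)²/(0.082−0.17)² = 12.9.
At s = 12.9: P(θ<0.082) ≈ 0.203. Adjusting to match 0.2 gives s ≈ 13.14.
So α = 0.17·13.14 ≈ 2.23, β = 0.83·13.14 ≈ 10.91.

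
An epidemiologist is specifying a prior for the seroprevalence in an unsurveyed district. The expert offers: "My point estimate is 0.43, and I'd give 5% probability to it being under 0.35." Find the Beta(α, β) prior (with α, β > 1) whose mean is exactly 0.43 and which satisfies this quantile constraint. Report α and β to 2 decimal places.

α ≈ 43.30, β ≈ 57.40

With mean 0.43 fixed, write α = 0.43s, β = 0.57s where s = α+β.
Need P(θ < 0.35) = 0.05 under Beta(0.43s, 0.57s). Normal approximation: (q−m)/√(m(1−m)/s) ≈ z_{0.05} = -1.64, so s ≈ 0.43·0.57·(-1.64)²/(0.35−0.43)² = 103.6.
At s = 103.6: P(θ<0.35) ≈ 0.048. Adjusting to match 0.05 gives s ≈ 100.71.
So α = 0.43·100.71 ≈ 43.30, β = 0.57·100.71 ≈ 57.40.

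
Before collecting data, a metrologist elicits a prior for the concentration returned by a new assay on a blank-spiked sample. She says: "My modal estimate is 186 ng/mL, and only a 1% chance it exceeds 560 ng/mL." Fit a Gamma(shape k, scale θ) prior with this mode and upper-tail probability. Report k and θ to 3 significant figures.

k ≈ 4.7, θ ≈ 50.2

Gamma(k,θ) with k>1 has mode (k−1)θ, so θ = 186/(k−1).
Need P(X < 560) = 0.99 with θ tied to k this way. Start at k = 2, θ = 186: P(X<560) ≈ 0.802.
Too low — raise k to concentrate. Iterating converges to k ≈ 4.7.
Then θ = 186/(4.7−1) ≈ 50.2.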